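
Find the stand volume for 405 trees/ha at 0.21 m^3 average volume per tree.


V_stand = 405 * 0.21 = 85.05 ≈ 85.1 m^3/ha

85.1 m^3/ha


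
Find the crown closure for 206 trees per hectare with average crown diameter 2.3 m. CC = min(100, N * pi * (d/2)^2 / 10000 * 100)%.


(d/2)^2 = (2.3/2)^2 = 1.15^2 = 1.3225
Crown area = 3.141593 * 1.3225 = 4.15476 m^2
N * area / 10000 * 100 = 206 * 4.15476 / 10000 * 100 = 8.55881
CC = min(100, 8.55881) = 8.55881 ≈ 8.6%

8.6%


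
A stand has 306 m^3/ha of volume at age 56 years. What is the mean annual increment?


MAI = 306 / 56 = 5.4643 ≈ 5.46 m^3/ha/yr

5.46 m^3/ha/yr


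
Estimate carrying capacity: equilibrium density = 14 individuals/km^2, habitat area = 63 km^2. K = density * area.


K = 14 * 63 = 882 individuals

882 individuals


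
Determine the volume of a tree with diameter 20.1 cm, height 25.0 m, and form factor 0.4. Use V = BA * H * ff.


(D/200)^2 = (20.1/200)^2 = 0.1005^2 = 0.01010025
BA = 3.141593 * 0.01010025 = 0.0317309 m^2
V = 0.0317309 * 25.0 * 0.4 = 0.317309 ≈ 0.317 m^3

0.317 m^3


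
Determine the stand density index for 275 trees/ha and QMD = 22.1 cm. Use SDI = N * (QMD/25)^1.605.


QMD/25 = 22.1/25 = 0.884
(0.884)^1.605 = exp(1.605 * ln(0.884)) = exp(1.605 * (-0.123298)) = exp(-0.197893) = 0.820458
SDI = 275 * 0.820458 = 225.626 ≈ 226

226


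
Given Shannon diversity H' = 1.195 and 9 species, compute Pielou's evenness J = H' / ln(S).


ln(9) = 2.19722
J = H' / ln(S) = 1.195 / 2.19722 = 0.543869 ≈ 0.5439

0.5439


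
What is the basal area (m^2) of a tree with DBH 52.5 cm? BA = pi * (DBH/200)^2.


D/200 = 52.5/200 = 0.2625 m
(D/200)^2 = 0.2625^2 = 0.06890625
BA = 3.141593 * 0.06890625 = 0.216475 ≈ 0.2165 m^2

0.2165 m^2


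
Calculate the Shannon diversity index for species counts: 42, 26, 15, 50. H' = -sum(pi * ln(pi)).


Total N = 42 + 26 + 15 + 50 = 133
Per-species terms:
  p = 42/133 = 0.315789; ln(p) = -1.152681; p*ln(p) = 0.315789 * (-1.152681) = -0.364004
  p = 26/133 = 0.195489; ln(p) = -1.632251; p*ln(p) = 0.195489 * (-1.632251) = -0.319087
  p = 15/133 = 0.112782; ln(p) = -2.182299; p*ln(p) = 0.112782 * (-2.182299) = -0.246124
  p = 50/133 = 0.375940; ln(p) = -0.978326; p*ln(p) = 0.375940 * (-0.978326) = -0.367792
sum(p*ln(p)) = (-0.364004) + (-0.319087) + (-0.246124) + (-0.367792) = -1.297007
H' = -(-1.297007) = 1.297007 ≈ 1.2970

1.2970


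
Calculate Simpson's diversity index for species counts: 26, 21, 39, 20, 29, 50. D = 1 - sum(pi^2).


Total N = 26 + 21 + 39 + 20 + 29 + 50 = 185
Per-species terms:
  p = 26/185 = 0.140541; p^2 = 0.140541^2 = 0.019752
  p = 21/185 = 0.113514; p^2 = 0.113514^2 = 0.012885
  p = 39/185 = 0.210811; p^2 = 0.210811^2 = 0.044441
  p = 20/185 = 0.108108; p^2 = 0.108108^2 = 0.011687
  p = 29/185 = 0.156757; p^2 = 0.156757^2 = 0.024573
  p = 50/185 = 0.270270; p^2 = 0.270270^2 = 0.073046
sum(p^2) = 0.019752 + 0.012885 + 0.044441 + 0.011687 + 0.024573 + 0.073046 = 0.186384
D = 1 - 0.186384 = 0.813616 ≈ 0.8136

0.8136


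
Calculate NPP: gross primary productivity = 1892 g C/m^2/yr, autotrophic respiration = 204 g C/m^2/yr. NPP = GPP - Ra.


NPP = GPP - Ra = 1892 - 204 = 1688 g C/m^2/yr

1688 g C/m^2/yr


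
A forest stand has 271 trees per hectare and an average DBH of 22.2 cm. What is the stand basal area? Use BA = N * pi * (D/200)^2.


(D/200)^2 = (22.2/200)^2 = 0.111^2 = 0.012321
Individual BA = 3.141593 * 0.012321 = 0.0387076 m^2
Stand BA = 271 * 0.0387076 = 10.4898 ≈ 10.49 m^2/ha

10.49 m^2/ha


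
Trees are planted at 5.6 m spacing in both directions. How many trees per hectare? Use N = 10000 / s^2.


N = 10000 / 5.6^2 = 10000 / 31.36 = 318.878 ≈ 319 trees/ha

319 trees/ha


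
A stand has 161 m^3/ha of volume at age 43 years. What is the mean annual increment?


MAI = 161 / 43 = 3.7442 ≈ 3.74 m^3/ha/yr

3.74 m^3/ha/yr


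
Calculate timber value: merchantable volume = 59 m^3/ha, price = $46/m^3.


Value = 59 * 46 = $2714/ha

$2714/ha


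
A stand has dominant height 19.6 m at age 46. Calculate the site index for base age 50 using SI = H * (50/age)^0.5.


50/46 = 1.08696
(1.08696)^0.5 = 1.04257
SI = 19.6 * 1.04257 = 20.4344 ≈ 20.4 m

20.4 m


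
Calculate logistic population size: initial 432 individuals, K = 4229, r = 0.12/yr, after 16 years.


(K - N0)/N0 = (4229 - 432)/432 = 3797/432 = 8.78935
r*t = 0.12 * 16 = 1.92; exp(-1.92) = 0.146607
8.78935 * 0.146607 = 1.28858
1 + 1.28858 = 2.28858
N = 4229 / 2.28858 = 1847.87 ≈ 1848

1848


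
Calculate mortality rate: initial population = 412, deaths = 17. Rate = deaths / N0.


Mortality rate = 17 / 412 = 0.041262 ≈ 0.0413

0.0413


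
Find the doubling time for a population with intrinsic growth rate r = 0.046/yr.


td = ln(2) / 0.046 = 0.693147 / 0.046 = 15.0684 ≈ 15.1 years

15.1 years


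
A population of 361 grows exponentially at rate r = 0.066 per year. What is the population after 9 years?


r*t = 0.066 * 9 = 0.594
exp(0.594) = 1.81122
N = 361 * 1.81122 = 653.850 ≈ 654

654


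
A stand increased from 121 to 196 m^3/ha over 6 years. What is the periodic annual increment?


PAI = (V2 - V1) / period = (196 - 121) / 6 = 75 / 6 = 12.50 m^3/ha/yr

12.50 m^3/ha/yr


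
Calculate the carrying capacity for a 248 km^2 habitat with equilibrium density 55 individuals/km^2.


K = 55 * 248 = 13640 individuals

13640 individuals


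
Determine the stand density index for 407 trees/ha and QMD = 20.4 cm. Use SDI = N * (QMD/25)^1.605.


QMD/25 = 20.4/25 = 0.816
(0.816)^1.605 = exp(1.605 * ln(0.816)) = exp(1.605 * (-0.203341)) = exp(-0.326362) = 0.721544
SDI = 407 * 0.721544 = 293.668 ≈ 294

294


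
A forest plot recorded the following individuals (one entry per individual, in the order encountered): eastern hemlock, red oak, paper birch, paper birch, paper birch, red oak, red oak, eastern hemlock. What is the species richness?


Total individuals logged = 8
Distinct species (count of individuals): eastern hemlock (2), red oak (3), paper birch (3)
Species richness = number of distinct species = 3

3


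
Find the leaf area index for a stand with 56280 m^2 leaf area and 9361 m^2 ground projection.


LAI = 56280 / 9361 = 6.0122 ≈ 6.01

6.01


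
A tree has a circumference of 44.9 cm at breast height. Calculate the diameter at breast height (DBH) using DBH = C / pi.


DBH = C / pi = 44.9 / 3.141593 = 14.2921 ≈ 14.29 cm

14.29 cm


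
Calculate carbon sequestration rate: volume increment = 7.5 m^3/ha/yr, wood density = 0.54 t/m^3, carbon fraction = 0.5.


C = 7.5 * 0.54 * 0.5 = 2.025 ≈ 2.03 t C/ha/yr

2.03 t C/ha/yr


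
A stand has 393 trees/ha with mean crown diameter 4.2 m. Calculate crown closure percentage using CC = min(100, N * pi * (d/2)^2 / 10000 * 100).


(d/2)^2 = (4.2/2)^2 = 2.1^2 = 4.41
Crown area = 3.141593 * 4.41 = 13.8544 m^2
N * area / 10000 * 100 = 393 * 13.8544 / 10000 * 100 = 54.4478
CC = min(100, 54.4478) = 54.4478 ≈ 54.4%

54.4%


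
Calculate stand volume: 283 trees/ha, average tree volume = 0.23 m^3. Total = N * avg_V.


V_stand = 283 * 0.23 = 65.09 ≈ 65.1 m^3/ha

65.1 m^3/ha


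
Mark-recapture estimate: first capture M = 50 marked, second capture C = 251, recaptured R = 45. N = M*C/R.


N = M * C / R = 50 * 251 / 45 = 12550 / 45 = 278.89 ≈ 279

279 individuals


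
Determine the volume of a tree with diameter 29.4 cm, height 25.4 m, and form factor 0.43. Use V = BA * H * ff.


(D/200)^2 = (29.4/200)^2 = 0.147^2 = 0.021609
BA = 3.141593 * 0.021609 = 0.0678867 m^2
V = 0.0678867 * 25.4 * 0.43 = 0.741459 ≈ 0.741 m^3

0.741 m^3


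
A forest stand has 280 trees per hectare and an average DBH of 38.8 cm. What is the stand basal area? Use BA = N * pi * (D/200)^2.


(D/200)^2 = (38.8/200)^2 = 0.194^2 = 0.037636
Individual BA = 3.141593 * 0.037636 = 0.118237 m^2
Stand BA = 280 * 0.118237 = 33.1064 ≈ 33.11 m^2/ha

33.11 m^2/ha


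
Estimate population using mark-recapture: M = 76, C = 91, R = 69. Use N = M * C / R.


N = M * C / R = 76 * 91 / 69 = 6916 / 69 = 100.23 ≈ 100

100 individuals


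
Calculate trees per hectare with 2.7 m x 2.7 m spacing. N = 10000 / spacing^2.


N = 10000 / 2.7^2 = 10000 / 7.29 = 1371.74 ≈ 1372 trees/ha

1372 trees/ha


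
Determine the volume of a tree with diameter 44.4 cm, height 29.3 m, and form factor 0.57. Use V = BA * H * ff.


(D/200)^2 = (44.4/200)^2 = 0.222^2 = 0.049284
BA = 3.141593 * 0.049284 = 0.154830 m^2
V = 0.154830 * 29.3 * 0.57 = 2.58582 ≈ 2.586 m^3

2.586 m^3


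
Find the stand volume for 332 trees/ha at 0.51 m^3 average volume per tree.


V_stand = 332 * 0.51 = 169.32 ≈ 169.3 m^3/ha

169.3 m^3/ha


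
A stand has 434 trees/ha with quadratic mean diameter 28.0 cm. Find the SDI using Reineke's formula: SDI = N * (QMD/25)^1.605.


QMD/25 = 28.0/25 = 1.12
(1.12)^1.605 = exp(1.605 * ln(1.12)) = exp(1.605 * 0.113329) = exp(0.181893) = 1.19949
SDI = 434 * 1.19949 = 520.579 ≈ 521

521


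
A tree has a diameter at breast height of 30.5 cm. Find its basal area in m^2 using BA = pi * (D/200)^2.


D/200 = 30.5/200 = 0.1525 m
(D/200)^2 = 0.1525^2 = 0.02325625
BA = 3.141593 * 0.02325625 = 0.0730617 ≈ 0.0731 m^2

0.0731 m^2


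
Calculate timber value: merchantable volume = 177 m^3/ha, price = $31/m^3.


Value = 177 * 31 = $5487/ha

$5487/ha


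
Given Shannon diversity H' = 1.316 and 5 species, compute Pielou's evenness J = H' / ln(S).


ln(5) = 1.60944
J = H' / ln(S) = 1.316 / 1.60944 = 0.817676 ≈ 0.8177

0.8177


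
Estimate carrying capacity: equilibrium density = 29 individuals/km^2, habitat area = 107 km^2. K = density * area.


K = 29 * 107 = 3103 individuals

3103 individuals


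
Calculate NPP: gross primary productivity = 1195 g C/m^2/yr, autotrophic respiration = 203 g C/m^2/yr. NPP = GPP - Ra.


NPP = GPP - Ra = 1195 - 203 = 992 g C/m^2/yr

992 g C/m^2/yr


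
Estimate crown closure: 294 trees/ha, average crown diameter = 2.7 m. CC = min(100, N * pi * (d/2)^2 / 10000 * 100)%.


(d/2)^2 = (2.7/2)^2 = 1.35^2 = 1.8225
Crown area = 3.141593 * 1.8225 = 5.72555 m^2
N * area / 10000 * 100 = 294 * 5.72555 / 10000 * 100 = 16.8331
CC = min(100, 16.8331) = 16.8331 ≈ 16.8%

16.8%


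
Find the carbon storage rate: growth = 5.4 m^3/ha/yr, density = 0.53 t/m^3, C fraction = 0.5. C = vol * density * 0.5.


C = 5.4 * 0.53 * 0.5 = 1.431 ≈ 1.43 t C/ha/yr

1.43 t C/ha/yr


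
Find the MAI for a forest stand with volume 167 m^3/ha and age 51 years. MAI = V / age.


MAI = 167 / 51 = 3.2745 ≈ 3.27 m^3/ha/yr

3.27 m^3/ha/yr


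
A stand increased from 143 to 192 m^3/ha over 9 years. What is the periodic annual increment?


PAI = (V2 - V1) / period = (192 - 143) / 9 = 49 / 9 = 5.4444 ≈ 5.44 m^3/ha/yr

5.44 m^3/ha/yr


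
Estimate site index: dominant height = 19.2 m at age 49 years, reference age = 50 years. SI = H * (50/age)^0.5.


50/49 = 1.02041
(1.02041)^0.5 = 1.01015
SI = 19.2 * 1.01015 = 19.3949 ≈ 19.4 m

19.4 m


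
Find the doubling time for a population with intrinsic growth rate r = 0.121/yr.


td = ln(2) / 0.121 = 0.693147 / 0.121 = 5.72849 ≈ 5.7 years

5.7 years


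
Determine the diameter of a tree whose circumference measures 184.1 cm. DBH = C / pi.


DBH = C / pi = 184.1 / 3.141593 = 58.6008 ≈ 58.60 cm

58.60 cm


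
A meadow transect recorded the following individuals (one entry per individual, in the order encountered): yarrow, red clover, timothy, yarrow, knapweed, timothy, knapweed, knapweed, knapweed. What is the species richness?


Total individuals logged = 9
Distinct species (count of individuals): yarrow (2), red clover (1), timothy (2), knapweed (4)
Species richness = number of distinct species = 4

4


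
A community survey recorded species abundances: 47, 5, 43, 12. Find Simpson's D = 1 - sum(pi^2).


Total N = 47 + 5 + 43 + 12 = 107
Per-species terms:
  p = 47/107 = 0.439252; p^2 = 0.439252^2 = 0.192942
  p = 5/107 = 0.046729; p^2 = 0.046729^2 = 0.002184
  p = 43/107 = 0.401869; p^2 = 0.401869^2 = 0.161499
  p = 12/107 = 0.112150; p^2 = 0.112150^2 = 0.012578
sum(p^2) = 0.192942 + 0.002184 + 0.161499 + 0.012578 = 0.369203
D = 1 - 0.369203 = 0.630797 ≈ 0.6308

0.6308


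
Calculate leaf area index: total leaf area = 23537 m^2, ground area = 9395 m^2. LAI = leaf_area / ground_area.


LAI = 23537 / 9395 = 2.5053 ≈ 2.51

2.51


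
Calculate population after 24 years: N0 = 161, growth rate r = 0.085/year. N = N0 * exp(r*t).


r*t = 0.085 * 24 = 2.04
exp(2.04) = 7.69061
N = 161 * 7.69061 = 1238.19 ≈ 1238

1238


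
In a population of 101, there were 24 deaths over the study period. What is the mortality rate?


Mortality rate = 24 / 101 = 0.237624 ≈ 0.2376

0.2376


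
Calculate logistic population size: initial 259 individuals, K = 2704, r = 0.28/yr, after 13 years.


(K - N0)/N0 = (2704 - 259)/259 = 2445/259 = 9.44015
r*t = 0.28 * 13 = 3.64; exp(-3.64) = 0.0262523
9.44015 * 0.0262523 = 0.247826
1 + 0.247826 = 1.24783
N = 2704 / 1.24783 = 2166.96 ≈ 2167

2167


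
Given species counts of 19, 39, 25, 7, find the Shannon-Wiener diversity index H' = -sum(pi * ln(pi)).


Total N = 19 + 39 + 25 + 7 = 90
Per-species terms:
  p = 19/90 = 0.211111; ln(p) = -1.555371; p*ln(p) = 0.211111 * (-1.555371) = -0.328356
  p = 39/90 = 0.433333; ln(p) = -0.836249; p*ln(p) = 0.433333 * (-0.836249) = -0.362374
  p = 25/90 = 0.277778; ln(p) = -1.280933; p*ln(p) = 0.277778 * (-1.280933) = -0.355815
  p = 7/90 = 0.077778; ln(p) = -2.553897; p*ln(p) = 0.077778 * (-2.553897) = -0.198637
sum(p*ln(p)) = (-0.328356) + (-0.362374) + (-0.355815) + (-0.198637) = -1.245182
H' = -(-1.245182) = 1.245182 ≈ 1.2452

1.2452


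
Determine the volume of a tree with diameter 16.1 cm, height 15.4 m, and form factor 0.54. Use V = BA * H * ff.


(D/200)^2 = (16.1/200)^2 = 0.0805^2 = 0.00648025
BA = 3.141593 * 0.00648025 = 0.0203583 m^2
V = 0.0203583 * 15.4 * 0.54 = 0.169300 ≈ 0.169 m^3

0.169 m^3


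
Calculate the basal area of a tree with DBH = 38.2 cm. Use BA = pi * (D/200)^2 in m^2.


D/200 = 38.2/200 = 0.191 m
(D/200)^2 = 0.191^2 = 0.036481
BA = 3.141593 * 0.036481 = 0.114608 ≈ 0.1146 m^2

0.1146 m^2


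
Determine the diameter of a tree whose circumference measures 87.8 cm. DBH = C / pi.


DBH = C / pi = 87.8 / 3.141593 = 27.9476 ≈ 27.95 cm

27.95 cm


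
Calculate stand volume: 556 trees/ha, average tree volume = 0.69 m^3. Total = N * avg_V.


V_stand = 556 * 0.69 = 383.64 ≈ 383.6 m^3/ha

383.6 m^3/ha


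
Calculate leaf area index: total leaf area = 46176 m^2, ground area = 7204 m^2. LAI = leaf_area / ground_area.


LAI = 46176 / 7204 = 6.4098 ≈ 6.41

6.41


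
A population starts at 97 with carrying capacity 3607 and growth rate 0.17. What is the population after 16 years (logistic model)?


(K - N0)/N0 = (3607 - 97)/97 = 3510/97 = 36.1856
r*t = 0.17 * 16 = 2.72; exp(-2.72) = 0.0658748
36.1856 * 0.0658748 = 2.38372
1 + 2.38372 = 3.38372
N = 3607 / 3.38372 = 1065.99 ≈ 1066

1066


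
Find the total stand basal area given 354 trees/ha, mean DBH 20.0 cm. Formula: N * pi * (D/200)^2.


(D/200)^2 = (20.0/200)^2 = 0.1^2 = 0.01
Individual BA = 3.141593 * 0.01 = 0.0314159 m^2
Stand BA = 354 * 0.0314159 = 11.1212 ≈ 11.12 m^2/ha

11.12 m^2/ha


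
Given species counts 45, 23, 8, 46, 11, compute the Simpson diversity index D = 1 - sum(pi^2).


Total N = 45 + 23 + 8 + 46 + 11 = 133
Per-species terms:
  p = 45/133 = 0.338346; p^2 = 0.338346^2 = 0.114478
  p = 23/133 = 0.172932; p^2 = 0.172932^2 = 0.029905
  p = 8/133 = 0.060150; p^2 = 0.060150^2 = 0.003618
  p = 46/133 = 0.345865; p^2 = 0.345865^2 = 0.119623
  p = 11/133 = 0.082707; p^2 = 0.082707^2 = 0.006840
sum(p^2) = 0.114478 + 0.029905 + 0.003618 + 0.119623 + 0.006840 = 0.274464
D = 1 - 0.274464 = 0.725536 ≈ 0.7255

0.7255


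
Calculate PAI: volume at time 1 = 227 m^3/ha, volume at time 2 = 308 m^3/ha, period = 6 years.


PAI = (V2 - V1) / period = (308 - 227) / 6 = 81 / 6 = 13.50 m^3/ha/yr

13.50 m^3/ha/yr


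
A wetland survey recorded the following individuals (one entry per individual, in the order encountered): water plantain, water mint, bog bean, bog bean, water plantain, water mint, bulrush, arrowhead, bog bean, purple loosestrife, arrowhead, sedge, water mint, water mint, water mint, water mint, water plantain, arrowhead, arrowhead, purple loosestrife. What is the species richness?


Total individuals logged = 20
Distinct species (count of individuals): water plantain (3), water mint (6), bog bean (3), bulrush (1), arrowhead (4), purple loosestrife (2), sedge (1)
Species richness = number of distinct species = 7

7


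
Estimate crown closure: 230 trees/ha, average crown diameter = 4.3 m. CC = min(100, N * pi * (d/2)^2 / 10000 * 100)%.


(d/2)^2 = (4.3/2)^2 = 2.15^2 = 4.6225
Crown area = 3.141593 * 4.6225 = 14.5220 m^2
N * area / 10000 * 100 = 230 * 14.5220 / 10000 * 100 = 33.4006
CC = min(100, 33.4006) = 33.4006 ≈ 33.4%

33.4%


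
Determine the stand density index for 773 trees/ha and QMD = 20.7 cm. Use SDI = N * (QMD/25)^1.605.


QMD/25 = 20.7/25 = 0.828
(0.828)^1.605 = exp(1.605 * ln(0.828)) = exp(1.605 * (-0.188742)) = exp(-0.302931) = 0.738650
SDI = 773 * 0.738650 = 570.976 ≈ 571

571


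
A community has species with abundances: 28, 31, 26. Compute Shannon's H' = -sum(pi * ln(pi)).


Total N = 28 + 31 + 26 = 85
Per-species terms:
  p = 28/85 = 0.329412; ln(p) = -1.110446; p*ln(p) = 0.329412 * (-1.110446) = -0.365794
  p = 31/85 = 0.364706; ln(p) = -1.008664; p*ln(p) = 0.364706 * (-1.008664) = -0.367866
  p = 26/85 = 0.305882; ln(p) = -1.184556; p*ln(p) = 0.305882 * (-1.184556) = -0.362334
sum(p*ln(p)) = (-0.365794) + (-0.367866) + (-0.362334) = -1.095994
H' = -(-1.095994) = 1.095994 ≈ 1.0960

1.0960


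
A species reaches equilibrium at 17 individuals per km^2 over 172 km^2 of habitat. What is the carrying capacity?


K = 17 * 172 = 2924 individuals

2924 individuals


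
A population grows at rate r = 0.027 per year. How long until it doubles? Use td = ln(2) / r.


td = ln(2) / 0.027 = 0.693147 / 0.027 = 25.6721 ≈ 25.7 years

25.7 years


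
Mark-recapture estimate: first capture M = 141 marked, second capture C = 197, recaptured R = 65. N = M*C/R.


N = M * C / R = 141 * 197 / 65 = 27777 / 65 = 427.34 ≈ 427

427 individuals


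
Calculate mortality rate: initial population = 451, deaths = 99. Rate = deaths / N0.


Mortality rate = 99 / 451 = 0.219512 ≈ 0.2195

0.2195


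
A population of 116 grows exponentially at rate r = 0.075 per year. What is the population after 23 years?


r*t = 0.075 * 23 = 1.725
exp(1.725) = 5.61252
N = 116 * 5.61252 = 651.052 ≈ 651

651


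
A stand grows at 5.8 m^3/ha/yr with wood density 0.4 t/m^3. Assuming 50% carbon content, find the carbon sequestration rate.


C = 5.8 * 0.4 * 0.5 = 1.16 t C/ha/yr

1.16 t C/ha/yr


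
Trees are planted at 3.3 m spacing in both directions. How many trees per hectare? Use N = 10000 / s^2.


N = 10000 / 3.3^2 = 10000 / 10.89 = 918.274 ≈ 918 trees/ha

918 trees/ha


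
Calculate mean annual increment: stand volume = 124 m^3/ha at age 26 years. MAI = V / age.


MAI = 124 / 26 = 4.7692 ≈ 4.77 m^3/ha/yr

4.77 m^3/ha/yr


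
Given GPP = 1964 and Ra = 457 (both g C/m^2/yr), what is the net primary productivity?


NPP = GPP - Ra = 1964 - 457 = 1507 g C/m^2/yr

1507 g C/m^2/yr


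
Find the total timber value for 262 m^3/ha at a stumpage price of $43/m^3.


Value = 262 * 43 = $11266/ha

$11266/ha


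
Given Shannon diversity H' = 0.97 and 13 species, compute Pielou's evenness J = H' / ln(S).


ln(13) = 2.56495
J = H' / ln(S) = 0.97 / 2.56495 = 0.378175 ≈ 0.3782

0.3782


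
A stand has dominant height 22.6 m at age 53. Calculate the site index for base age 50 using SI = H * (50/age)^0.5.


50/53 = 0.943396
(0.943396)^0.5 = 0.971286
SI = 22.6 * 0.971286 = 21.9511 ≈ 22.0 m

22.0 m


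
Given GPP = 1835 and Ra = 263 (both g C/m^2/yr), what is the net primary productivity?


NPP = GPP - Ra = 1835 - 263 = 1572 g C/m^2/yr

1572 g C/m^2/yr


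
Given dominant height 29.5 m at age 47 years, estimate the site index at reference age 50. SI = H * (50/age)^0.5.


50/47 = 1.06383
(1.06383)^0.5 = 1.03142
SI = 29.5 * 1.03142 = 30.4269 ≈ 30.4 m

30.4 m


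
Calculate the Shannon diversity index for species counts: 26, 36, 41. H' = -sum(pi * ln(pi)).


Total N = 26 + 36 + 41 = 103
Per-species terms:
  p = 26/103 = 0.252427; ln(p) = -1.376633; p*ln(p) = 0.252427 * (-1.376633) = -0.347499
  p = 36/103 = 0.349515; ln(p) = -1.051209; p*ln(p) = 0.349515 * (-1.051209) = -0.367413
  p = 41/103 = 0.398058; ln(p) = -0.921158; p*ln(p) = 0.398058 * (-0.921158) = -0.366674
sum(p*ln(p)) = (-0.347499) + (-0.367413) + (-0.366674) = -1.081586
H' = -(-1.081586) = 1.081586 ≈ 1.0816

1.0816


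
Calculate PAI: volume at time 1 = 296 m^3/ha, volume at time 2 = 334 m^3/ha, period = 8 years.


PAI = (V2 - V1) / period = (334 - 296) / 8 = 38 / 8 = 4.75 m^3/ha/yr

4.75 m^3/ha/yr


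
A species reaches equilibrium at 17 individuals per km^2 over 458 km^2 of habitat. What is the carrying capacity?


K = 17 * 458 = 7786 individuals

7786 individuals


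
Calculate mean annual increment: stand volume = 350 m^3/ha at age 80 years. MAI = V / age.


MAI = 350 / 80 = 4.3750 ≈ 4.38 m^3/ha/yr

4.38 m^3/ha/yr


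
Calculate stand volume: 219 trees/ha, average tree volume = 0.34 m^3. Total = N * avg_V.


V_stand = 219 * 0.34 = 74.46 ≈ 74.5 m^3/ha

74.5 m^3/ha


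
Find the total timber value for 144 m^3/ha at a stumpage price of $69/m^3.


Value = 144 * 69 = $9936/ha

$9936/ha


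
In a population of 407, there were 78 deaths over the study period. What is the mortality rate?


Mortality rate = 78 / 407 = 0.191646 ≈ 0.1916

0.1916


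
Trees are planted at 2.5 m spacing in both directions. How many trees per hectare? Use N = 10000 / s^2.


N = 10000 / 2.5^2 = 10000 / 6.25 = 1600.00 ≈ 1600 trees/ha

1600 trees/ha


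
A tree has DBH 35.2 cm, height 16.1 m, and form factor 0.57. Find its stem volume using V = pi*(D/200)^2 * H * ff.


(D/200)^2 = (35.2/200)^2 = 0.176^2 = 0.030976
BA = 3.141593 * 0.030976 = 0.0973140 m^2
V = 0.0973140 * 16.1 * 0.57 = 0.893051 ≈ 0.893 m^3

0.893 m^3


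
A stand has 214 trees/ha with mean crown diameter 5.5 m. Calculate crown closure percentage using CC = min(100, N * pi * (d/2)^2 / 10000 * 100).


(d/2)^2 = (5.5/2)^2 = 2.75^2 = 7.5625
Crown area = 3.141593 * 7.5625 = 23.7583 m^2
N * area / 10000 * 100 = 214 * 23.7583 / 10000 * 100 = 50.8428
CC = min(100, 50.8428) = 50.8428 ≈ 50.8%

50.8%


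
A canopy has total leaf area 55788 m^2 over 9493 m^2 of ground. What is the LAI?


LAI = 55788 / 9493 = 5.8768 ≈ 5.88

5.88


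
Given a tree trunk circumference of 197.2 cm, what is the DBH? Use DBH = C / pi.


DBH = C / pi = 197.2 / 3.141593 = 62.7707 ≈ 62.77 cm

62.77 cm


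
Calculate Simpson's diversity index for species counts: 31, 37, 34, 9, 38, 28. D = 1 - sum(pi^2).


Total N = 31 + 37 + 34 + 9 + 38 + 28 = 177
Per-species terms:
  p = 31/177 = 0.175141; p^2 = 0.175141^2 = 0.030674
  p = 37/177 = 0.209040; p^2 = 0.209040^2 = 0.043698
  p = 34/177 = 0.192090; p^2 = 0.192090^2 = 0.036899
  p = 9/177 = 0.050847; p^2 = 0.050847^2 = 0.002585
  p = 38/177 = 0.214689; p^2 = 0.214689^2 = 0.046091
  p = 28/177 = 0.158192; p^2 = 0.158192^2 = 0.025025
sum(p^2) = 0.030674 + 0.043698 + 0.036899 + 0.002585 + 0.046091 + 0.025025 = 0.184972
D = 1 - 0.184972 = 0.815028 ≈ 0.8150

0.8150


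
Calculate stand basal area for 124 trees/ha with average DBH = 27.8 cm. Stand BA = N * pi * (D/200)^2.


(D/200)^2 = (27.8/200)^2 = 0.139^2 = 0.019321
Individual BA = 3.141593 * 0.019321 = 0.0606987 m^2
Stand BA = 124 * 0.0606987 = 7.52664 ≈ 7.53 m^2/ha

7.53 m^2/ha


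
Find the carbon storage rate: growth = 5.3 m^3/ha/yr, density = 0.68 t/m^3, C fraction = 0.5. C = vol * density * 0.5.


C = 5.3 * 0.68 * 0.5 = 1.802 ≈ 1.80 t C/ha/yr

1.80 t C/ha/yr


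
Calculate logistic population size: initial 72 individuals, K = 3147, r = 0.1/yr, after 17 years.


(K - N0)/N0 = (3147 - 72)/72 = 3075/72 = 42.7083
r*t = 0.1 * 17 = 1.7; exp(-1.7) = 0.182684
42.7083 * 0.182684 = 7.80212
1 + 7.80212 = 8.80212
N = 3147 / 8.80212 = 357.528 ≈ 358

358


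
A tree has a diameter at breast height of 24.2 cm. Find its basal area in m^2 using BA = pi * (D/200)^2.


D/200 = 24.2/200 = 0.121 m
(D/200)^2 = 0.121^2 = 0.014641
BA = 3.141593 * 0.014641 = 0.0459961 ≈ 0.0460 m^2

0.0460 m^2


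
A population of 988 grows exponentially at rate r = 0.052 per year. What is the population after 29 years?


r*t = 0.052 * 29 = 1.508
exp(1.508) = 4.51769
N = 988 * 4.51769 = 4463.48 ≈ 4463

4463


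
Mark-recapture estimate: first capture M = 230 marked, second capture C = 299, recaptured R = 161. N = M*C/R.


N = M * C / R = 230 * 299 / 161 = 68770 / 161 = 427.14 ≈ 427

427 individuals


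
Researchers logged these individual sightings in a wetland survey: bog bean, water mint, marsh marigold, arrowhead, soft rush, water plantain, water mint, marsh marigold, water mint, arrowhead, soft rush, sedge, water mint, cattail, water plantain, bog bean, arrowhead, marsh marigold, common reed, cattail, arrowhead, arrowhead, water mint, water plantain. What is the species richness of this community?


Total individuals logged = 24
Distinct species (count of individuals): bog bean (2), water mint (5), marsh marigold (3), arrowhead (5), soft rush (2), water plantain (3), sedge (1), cattail (2), common reed (1)
Species richness = number of distinct species = 9

9


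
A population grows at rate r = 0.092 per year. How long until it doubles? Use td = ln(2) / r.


td = ln(2) / 0.092 = 0.693147 / 0.092 = 7.53421 ≈ 7.5 years

7.5 years


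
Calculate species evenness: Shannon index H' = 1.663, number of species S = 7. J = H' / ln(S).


ln(7) = 1.94591
J = H' / ln(S) = 1.663 / 1.94591 = 0.854613 ≈ 0.8546

0.8546


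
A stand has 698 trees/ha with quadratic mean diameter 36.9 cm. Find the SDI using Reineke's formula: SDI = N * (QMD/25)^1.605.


QMD/25 = 36.9/25 = 1.476
(1.476)^1.605 = exp(1.605 * ln(1.476)) = exp(1.605 * 0.389336) = exp(0.624884) = 1.86803
SDI = 698 * 1.86803 = 1303.88 ≈ 1304

1304


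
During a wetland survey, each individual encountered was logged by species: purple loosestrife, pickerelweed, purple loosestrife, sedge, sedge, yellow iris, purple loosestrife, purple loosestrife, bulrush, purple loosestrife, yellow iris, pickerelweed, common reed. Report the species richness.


Total individuals logged = 13
Distinct species (count of individuals): purple loosestrife (5), pickerelweed (2), sedge (2), yellow iris (2), bulrush (1), common reed (1)
Species richness = number of distinct species = 6

6


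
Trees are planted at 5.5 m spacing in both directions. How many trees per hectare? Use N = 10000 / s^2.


N = 10000 / 5.5^2 = 10000 / 30.25 = 330.579 ≈ 331 trees/ha

331 trees/ha


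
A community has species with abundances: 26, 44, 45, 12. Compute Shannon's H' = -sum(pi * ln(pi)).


Total N = 26 + 44 + 45 + 12 = 127
Per-species terms:
  p = 26/127 = 0.204724; ln(p) = -1.586093; p*ln(p) = 0.204724 * (-1.586093) = -0.324711
  p = 44/127 = 0.346457; ln(p) = -1.059997; p*ln(p) = 0.346457 * (-1.059997) = -0.367243
  p = 45/127 = 0.354331; ln(p) = -1.037524; p*ln(p) = 0.354331 * (-1.037524) = -0.367627
  p = 12/127 = 0.094488; ln(p) = -2.359282; p*ln(p) = 0.094488 * (-2.359282) = -0.222924
sum(p*ln(p)) = (-0.324711) + (-0.367243) + (-0.367627) + (-0.222924) = -1.282505
H' = -(-1.282505) = 1.282505 ≈ 1.2825

1.2825


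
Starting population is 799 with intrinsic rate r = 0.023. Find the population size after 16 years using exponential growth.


r*t = 0.023 * 16 = 0.368
exp(0.368) = 1.44484
N = 799 * 1.44484 = 1154.43 ≈ 1154

1154


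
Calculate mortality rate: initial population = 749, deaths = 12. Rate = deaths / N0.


Mortality rate = 12 / 749 = 0.016021 ≈ 0.0160

0.0160


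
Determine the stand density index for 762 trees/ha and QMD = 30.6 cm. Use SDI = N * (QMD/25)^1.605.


QMD/25 = 30.6/25 = 1.224
(1.224)^1.605 = exp(1.605 * ln(1.224)) = exp(1.605 * 0.202124) = exp(0.324409) = 1.38321
SDI = 762 * 1.38321 = 1054.01 ≈ 1054

1054


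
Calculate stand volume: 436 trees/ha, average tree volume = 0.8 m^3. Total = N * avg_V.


V_stand = 436 * 0.8 = 348.8 m^3/ha

348.8 m^3/ha


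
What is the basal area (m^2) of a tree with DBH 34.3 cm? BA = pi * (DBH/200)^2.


D/200 = 34.3/200 = 0.1715 m
(D/200)^2 = 0.1715^2 = 0.02941225
BA = 3.141593 * 0.02941225 = 0.0924013 ≈ 0.0924 m^2

0.0924 m^2


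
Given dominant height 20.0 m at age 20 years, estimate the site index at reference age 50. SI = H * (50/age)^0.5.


50/20 = 2.50000
(2.50000)^0.5 = 1.58114
SI = 20.0 * 1.58114 = 31.6228 ≈ 31.6 m

31.6 m


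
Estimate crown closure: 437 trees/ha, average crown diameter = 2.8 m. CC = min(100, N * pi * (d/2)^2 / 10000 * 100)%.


(d/2)^2 = (2.8/2)^2 = 1.4^2 = 1.96
Crown area = 3.141593 * 1.96 = 6.15752 m^2
N * area / 10000 * 100 = 437 * 6.15752 / 10000 * 100 = 26.9084
CC = min(100, 26.9084) = 26.9084 ≈ 26.9%

26.9%


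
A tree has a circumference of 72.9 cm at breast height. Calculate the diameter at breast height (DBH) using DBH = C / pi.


DBH = C / pi = 72.9 / 3.141593 = 23.2048 ≈ 23.20 cm

23.20 cm


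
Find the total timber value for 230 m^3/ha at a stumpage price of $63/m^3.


Value = 230 * 63 = $14490/ha

$14490/ha


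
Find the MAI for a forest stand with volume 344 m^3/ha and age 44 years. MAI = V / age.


MAI = 344 / 44 = 7.8182 ≈ 7.82 m^3/ha/yr

7.82 m^3/ha/yr


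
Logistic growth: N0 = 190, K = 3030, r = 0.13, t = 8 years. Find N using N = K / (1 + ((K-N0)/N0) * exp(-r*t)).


(K - N0)/N0 = (3030 - 190)/190 = 2840/190 = 14.9474
r*t = 0.13 * 8 = 1.04; exp(-1.04) = 0.353455
14.9474 * 0.353455 = 5.28323
1 + 5.28323 = 6.28323
N = 3030 / 6.28323 = 482.236 ≈ 482

482


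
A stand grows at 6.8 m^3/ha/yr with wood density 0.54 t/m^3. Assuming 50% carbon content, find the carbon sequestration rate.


C = 6.8 * 0.54 * 0.5 = 1.836 ≈ 1.84 t C/ha/yr

1.84 t C/ha/yr


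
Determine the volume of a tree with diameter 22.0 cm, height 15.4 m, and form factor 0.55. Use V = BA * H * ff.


(D/200)^2 = (22.0/200)^2 = 0.11^2 = 0.0121
BA = 3.141593 * 0.0121 = 0.0380133 m^2
V = 0.0380133 * 15.4 * 0.55 = 0.321973 ≈ 0.322 m^3

0.322 m^3


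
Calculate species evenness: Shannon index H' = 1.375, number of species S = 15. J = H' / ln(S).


ln(15) = 2.70805
J = H' / ln(S) = 1.375 / 2.70805 = 0.507745 ≈ 0.5077

0.5077


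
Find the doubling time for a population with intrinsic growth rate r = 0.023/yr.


td = ln(2) / 0.023 = 0.693147 / 0.023 = 30.1368 ≈ 30.1 years

30.1 years


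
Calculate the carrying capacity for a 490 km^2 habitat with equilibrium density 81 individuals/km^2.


K = 81 * 490 = 39690 individuals

39690 individuals


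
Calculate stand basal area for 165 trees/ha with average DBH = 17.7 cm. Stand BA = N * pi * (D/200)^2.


(D/200)^2 = (17.7/200)^2 = 0.0885^2 = 0.00783225
Individual BA = 3.141593 * 0.00783225 = 0.0246057 m^2
Stand BA = 165 * 0.0246057 = 4.05994 ≈ 4.06 m^2/ha

4.06 m^2/ha


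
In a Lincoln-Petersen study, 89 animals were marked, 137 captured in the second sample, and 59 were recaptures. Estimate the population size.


N = M * C / R = 89 * 137 / 59 = 12193 / 59 = 206.66 ≈ 207

207 individuals


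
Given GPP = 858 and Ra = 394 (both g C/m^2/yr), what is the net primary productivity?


NPP = GPP - Ra = 858 - 394 = 464 g C/m^2/yr

464 g C/m^2/yr


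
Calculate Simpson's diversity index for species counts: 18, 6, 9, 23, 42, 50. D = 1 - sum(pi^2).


Total N = 18 + 6 + 9 + 23 + 42 + 50 = 148
Per-species terms:
  p = 18/148 = 0.121622; p^2 = 0.121622^2 = 0.014792
  p = 6/148 = 0.040541; p^2 = 0.040541^2 = 0.001644
  p = 9/148 = 0.060811; p^2 = 0.060811^2 = 0.003698
  p = 23/148 = 0.155405; p^2 = 0.155405^2 = 0.024151
  p = 42/148 = 0.283784; p^2 = 0.283784^2 = 0.080533
  p = 50/148 = 0.337838; p^2 = 0.337838^2 = 0.114135
sum(p^2) = 0.014792 + 0.001644 + 0.003698 + 0.024151 + 0.080533 + 0.114135 = 0.238953
D = 1 - 0.238953 = 0.761047 ≈ 0.7610

0.7610


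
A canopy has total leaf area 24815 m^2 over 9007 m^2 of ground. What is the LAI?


LAI = 24815 / 9007 = 2.7551 ≈ 2.76

2.76


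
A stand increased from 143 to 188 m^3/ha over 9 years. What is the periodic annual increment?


PAI = (V2 - V1) / period = (188 - 143) / 9 = 45 / 9 = 5.00 m^3/ha/yr

5.00 m^3/ha/yr


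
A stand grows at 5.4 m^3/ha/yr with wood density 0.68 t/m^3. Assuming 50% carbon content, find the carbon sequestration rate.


C = 5.4 * 0.68 * 0.5 = 1.836 ≈ 1.84 t C/ha/yr

1.84 t C/ha/yr


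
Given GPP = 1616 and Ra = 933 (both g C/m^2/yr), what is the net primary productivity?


NPP = GPP - Ra = 1616 - 933 = 683 g C/m^2/yr

683 g C/m^2/yr


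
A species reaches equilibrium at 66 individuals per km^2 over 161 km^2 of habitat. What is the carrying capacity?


K = 66 * 161 = 10626 individuals

10626 individuals


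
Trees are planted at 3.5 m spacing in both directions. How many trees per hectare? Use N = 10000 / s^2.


N = 10000 / 3.5^2 = 10000 / 12.25 = 816.327 ≈ 816 trees/ha

816 trees/ha


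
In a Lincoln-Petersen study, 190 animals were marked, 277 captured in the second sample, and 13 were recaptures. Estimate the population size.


N = M * C / R = 190 * 277 / 13 = 52630 / 13 = 4048.46 ≈ 4048

4048 individuals


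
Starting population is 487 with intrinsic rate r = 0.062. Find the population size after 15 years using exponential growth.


r*t = 0.062 * 15 = 0.93
exp(0.93) = 2.53451
N = 487 * 2.53451 = 1234.31 ≈ 1234

1234


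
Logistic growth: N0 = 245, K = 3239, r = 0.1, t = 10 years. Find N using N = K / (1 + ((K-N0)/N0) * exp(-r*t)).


(K - N0)/N0 = (3239 - 245)/245 = 2994/245 = 12.2204
r*t = 0.1 * 10 = 1; exp(-1) = 0.367879
12.2204 * 0.367879 = 4.49563
1 + 4.49563 = 5.49563
N = 3239 / 5.49563 = 589.377 ≈ 589

589


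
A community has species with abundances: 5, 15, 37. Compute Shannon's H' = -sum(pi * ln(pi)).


Total N = 5 + 15 + 37 = 57
Per-species terms:
  p = 5/57 = 0.087719; ln(p) = -2.433617; p*ln(p) = 0.087719 * (-2.433617) = -0.213474
  p = 15/57 = 0.263158; ln(p) = -1.335001; p*ln(p) = 0.263158 * (-1.335001) = -0.351316
  p = 37/57 = 0.649123; ln(p) = -0.432133; p*ln(p) = 0.649123 * (-0.432133) = -0.280507
sum(p*ln(p)) = (-0.213474) + (-0.351316) + (-0.280507) = -0.845297
H' = -(-0.845297) = 0.845297 ≈ 0.8453

0.8453


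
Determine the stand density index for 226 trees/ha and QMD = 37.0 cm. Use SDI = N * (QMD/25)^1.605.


QMD/25 = 37.0/25 = 1.48
(1.48)^1.605 = exp(1.605 * ln(1.48)) = exp(1.605 * 0.392042) = exp(0.629227) = 1.87616
SDI = 226 * 1.87616 = 424.012 ≈ 424

424


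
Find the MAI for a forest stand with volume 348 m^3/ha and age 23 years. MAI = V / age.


MAI = 348 / 23 = 15.1304 ≈ 15.13 m^3/ha/yr

15.13 m^3/ha/yr


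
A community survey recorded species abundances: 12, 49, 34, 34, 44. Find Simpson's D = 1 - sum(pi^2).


Total N = 12 + 49 + 34 + 34 + 44 = 173
Per-species terms:
  p = 12/173 = 0.069364; p^2 = 0.069364^2 = 0.004811
  p = 49/173 = 0.283237; p^2 = 0.283237^2 = 0.080223
  p = 34/173 = 0.196532; p^2 = 0.196532^2 = 0.038625
  p = 34/173 = 0.196532; p^2 = 0.196532^2 = 0.038625
  p = 44/173 = 0.254335; p^2 = 0.254335^2 = 0.064686
sum(p^2) = 0.004811 + 0.080223 + 0.038625 + 0.038625 + 0.064686 = 0.226970
D = 1 - 0.226970 = 0.773030 ≈ 0.7730

0.7730


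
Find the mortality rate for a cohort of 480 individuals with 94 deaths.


Mortality rate = 94 / 480 = 0.195833 ≈ 0.1958

0.1958


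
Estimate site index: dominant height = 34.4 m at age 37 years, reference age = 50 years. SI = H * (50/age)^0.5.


50/37 = 1.35135
(1.35135)^0.5 = 1.16248
SI = 34.4 * 1.16248 = 39.9893 ≈ 40.0 m

40.0 m


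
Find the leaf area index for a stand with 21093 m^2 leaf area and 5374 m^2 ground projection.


LAI = 21093 / 5374 = 3.9250 ≈ 3.93

3.93


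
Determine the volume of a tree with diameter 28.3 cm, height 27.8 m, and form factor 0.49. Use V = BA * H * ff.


(D/200)^2 = (28.3/200)^2 = 0.1415^2 = 0.02002225
BA = 3.141593 * 0.02002225 = 0.0629018 m^2
V = 0.0629018 * 27.8 * 0.49 = 0.856848 ≈ 0.857 m^3

0.857 m^3


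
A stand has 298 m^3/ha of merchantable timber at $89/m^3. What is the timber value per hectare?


Value = 298 * 89 = $26522/ha

$26522/ha


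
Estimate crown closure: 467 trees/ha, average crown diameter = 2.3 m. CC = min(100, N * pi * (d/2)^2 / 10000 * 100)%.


(d/2)^2 = (2.3/2)^2 = 1.15^2 = 1.3225
Crown area = 3.141593 * 1.3225 = 4.15476 m^2
N * area / 10000 * 100 = 467 * 4.15476 / 10000 * 100 = 19.4027
CC = min(100, 19.4027) = 19.4027 ≈ 19.4%

19.4%


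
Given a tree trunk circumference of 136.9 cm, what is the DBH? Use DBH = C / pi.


DBH = C / pi = 136.9 / 3.141593 = 43.5766 ≈ 43.58 cm

43.58 cm


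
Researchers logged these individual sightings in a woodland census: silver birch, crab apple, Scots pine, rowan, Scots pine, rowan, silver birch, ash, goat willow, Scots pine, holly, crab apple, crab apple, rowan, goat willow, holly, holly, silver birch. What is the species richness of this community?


Total individuals logged = 18
Distinct species (count of individuals): silver birch (3), crab apple (3), Scots pine (3), rowan (3), ash (1), goat willow (2), holly (3)
Species richness = number of distinct species = 7

7


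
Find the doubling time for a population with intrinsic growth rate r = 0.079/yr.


td = ln(2) / 0.079 = 0.693147 / 0.079 = 8.77401 ≈ 8.8 years

8.8 years


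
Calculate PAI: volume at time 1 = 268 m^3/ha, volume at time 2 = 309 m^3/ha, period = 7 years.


PAI = (V2 - V1) / period = (309 - 268) / 7 = 41 / 7 = 5.8571 ≈ 5.86 m^3/ha/yr

5.86 m^3/ha/yr


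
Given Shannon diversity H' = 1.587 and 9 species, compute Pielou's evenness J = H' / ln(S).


ln(9) = 2.19722
J = H' / ln(S) = 1.587 / 2.19722 = 0.722276 ≈ 0.7223

0.7223


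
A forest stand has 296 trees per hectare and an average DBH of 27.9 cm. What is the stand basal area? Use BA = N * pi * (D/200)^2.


(D/200)^2 = (27.9/200)^2 = 0.1395^2 = 0.01946025
Individual BA = 3.141593 * 0.01946025 = 0.0611362 m^2
Stand BA = 296 * 0.0611362 = 18.0963 ≈ 18.10 m^2/ha

18.10 m^2/ha


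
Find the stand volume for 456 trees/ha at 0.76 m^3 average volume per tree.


V_stand = 456 * 0.76 = 346.56 ≈ 346.6 m^3/ha

346.6 m^3/ha


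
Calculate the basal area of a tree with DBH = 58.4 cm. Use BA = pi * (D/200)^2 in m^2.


D/200 = 58.4/200 = 0.292 m
(D/200)^2 = 0.292^2 = 0.085264
BA = 3.141593 * 0.085264 = 0.267865 ≈ 0.2679 m^2

0.2679 m^2


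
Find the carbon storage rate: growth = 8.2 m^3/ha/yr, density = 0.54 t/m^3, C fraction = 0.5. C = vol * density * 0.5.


C = 8.2 * 0.54 * 0.5 = 2.214 ≈ 2.21 t C/ha/yr

2.21 t C/ha/yr


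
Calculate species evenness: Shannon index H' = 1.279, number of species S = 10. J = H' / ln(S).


ln(10) = 2.30259
J = H' / ln(S) = 1.279 / 2.30259 = 0.555461 ≈ 0.5555

0.5555


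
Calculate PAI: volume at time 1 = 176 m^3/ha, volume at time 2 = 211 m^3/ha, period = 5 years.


PAI = (V2 - V1) / period = (211 - 176) / 5 = 35 / 5 = 7.00 m^3/ha/yr

7.00 m^3/ha/yr


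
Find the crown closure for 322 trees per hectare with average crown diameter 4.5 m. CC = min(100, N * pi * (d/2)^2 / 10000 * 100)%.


(d/2)^2 = (4.5/2)^2 = 2.25^2 = 5.0625
Crown area = 3.141593 * 5.0625 = 15.9043 m^2
N * area / 10000 * 100 = 322 * 15.9043 / 10000 * 100 = 51.2118
CC = min(100, 51.2118) = 51.2118 ≈ 51.2%

51.2%
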